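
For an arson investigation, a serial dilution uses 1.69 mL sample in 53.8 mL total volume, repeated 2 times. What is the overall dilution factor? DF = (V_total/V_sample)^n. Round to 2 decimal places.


Dilution factor calculation:
Single dilution = V_total / V_sample = 53.8 / 1.69 ≈ 31.83432
Number of dilutions = 2
Total DF = (53.8 / 1.69)^2 (full precision, rounded at the end) = 1013.42

1013.42


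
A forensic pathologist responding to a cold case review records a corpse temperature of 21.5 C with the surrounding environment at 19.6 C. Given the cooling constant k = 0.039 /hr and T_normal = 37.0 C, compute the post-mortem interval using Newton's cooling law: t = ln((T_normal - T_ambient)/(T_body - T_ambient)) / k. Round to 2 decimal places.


Using Newton's law of cooling:
t = ln((T_normal - T_ambient) / (T_body - T_ambient)) / k
T_normal - T_ambient = 17.4
T_body - T_ambient = 1.9
Ratio = 9.157895
ln(ratio) = 2.214616
t = 2.214616 / 0.039 = 56.79 hours

56.79


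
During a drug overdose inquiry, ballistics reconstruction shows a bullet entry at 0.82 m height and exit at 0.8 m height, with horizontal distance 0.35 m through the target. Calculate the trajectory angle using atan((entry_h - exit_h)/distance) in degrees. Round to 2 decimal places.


Bullet trajectory angle:
Height difference = 0.82 - 0.8 = 0.02 m
angle = atan(0.02 / 0.35)
angle = atan(0.057143)
angle = 3.27 degrees

3.27


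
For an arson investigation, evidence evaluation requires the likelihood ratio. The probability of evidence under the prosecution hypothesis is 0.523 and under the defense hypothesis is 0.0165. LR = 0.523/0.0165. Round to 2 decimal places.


Likelihood ratio calculation:
LR = P(E|Hp) / P(E|Hd)
LR = 0.523 / 0.0165
LR = 31.70

31.70


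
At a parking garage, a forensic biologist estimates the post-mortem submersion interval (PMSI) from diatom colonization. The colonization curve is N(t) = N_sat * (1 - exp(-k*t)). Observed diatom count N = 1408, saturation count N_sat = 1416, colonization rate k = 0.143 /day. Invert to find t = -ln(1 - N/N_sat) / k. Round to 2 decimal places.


PMSI from diatom colonization curve:
N / N_sat = 1408 / 1416 = 0.99435
1 - N/N_sat = 0.00565
ln(1 - N/N_sat) = -5.1761
t = -ln(1 - N/N_sat) / k = -(-5.1761) / 0.143 = 36.20 days

36.20


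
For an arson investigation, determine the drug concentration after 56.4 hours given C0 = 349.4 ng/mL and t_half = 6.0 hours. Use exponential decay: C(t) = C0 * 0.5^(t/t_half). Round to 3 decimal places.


Drug concentration decay:
Number of half-lives = t / t_half = 56.4 / 6.0 = 9.4
Decay factor = 0.5^9.4 = 0.00148019
C(t) = 349.4 * 0.00148019 = 0.517 ng/mL

0.517


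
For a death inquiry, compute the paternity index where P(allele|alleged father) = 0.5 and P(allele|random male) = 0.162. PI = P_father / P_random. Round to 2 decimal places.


Paternity Index calculation:
PI = P(allele|father) / P(allele|random)
PI = 0.5 / 0.162
PI = 3.09

3.09


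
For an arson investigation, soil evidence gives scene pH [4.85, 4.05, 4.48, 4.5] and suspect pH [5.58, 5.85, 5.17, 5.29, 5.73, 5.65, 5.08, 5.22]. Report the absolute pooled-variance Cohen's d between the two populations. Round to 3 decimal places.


Pooled-variance Cohen's d for soil pH comparison:
Scene mean = 17.88 / 4 = 4.47
Suspect mean = 43.57 / 8 = 5.44625
Scene sample variance s_s^2 = 0.107267
Suspect sample variance s_c^2 = 0.084141
Pooled variance = ((n_s-1)*s_s^2 + (n_c-1)*s_c^2) / (n_s + n_c - 2) = 0.091079
Pooled SD = sqrt(0.091079) = 0.301793
Mean difference = -0.97625
|d| = |-0.97625| / 0.301793 = 3.235

3.235


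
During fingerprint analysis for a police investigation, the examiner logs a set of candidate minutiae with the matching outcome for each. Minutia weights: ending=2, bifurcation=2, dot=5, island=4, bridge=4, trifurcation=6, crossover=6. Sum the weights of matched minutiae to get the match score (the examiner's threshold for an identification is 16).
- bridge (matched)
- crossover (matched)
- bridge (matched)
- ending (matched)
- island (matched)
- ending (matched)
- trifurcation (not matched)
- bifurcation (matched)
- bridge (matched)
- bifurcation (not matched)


Weighted minutiae match score:
  bridge: matched, +4 (running total 4)
  crossover: matched, +6 (running total 10)
  bridge: matched, +4 (running total 14)
  ending: matched, +2 (running total 16)
  island: matched, +4 (running total 20)
  ending: matched, +2 (running total 22)
  trifurcation: not matched, +0
  bifurcation: matched, +2 (running total 24)
  bridge: matched, +4 (running total 28)
  bifurcation: not matched, +0
Total score = 28
Threshold = 16; verdict = identification

28


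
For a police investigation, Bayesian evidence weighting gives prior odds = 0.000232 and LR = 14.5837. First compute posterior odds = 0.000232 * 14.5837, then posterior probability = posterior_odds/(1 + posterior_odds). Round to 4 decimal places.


Bayesian evidence evaluation:
Posterior odds = prior_odds * LR = 0.000232 * 14.5837 = 0.003383418
Posterior probability = posterior_odds / (1 + posterior_odds)
= 0.003383418 / (1 + 0.003383418)
= 0.003383418 / 1.003383418
= 0.0034

0.0034


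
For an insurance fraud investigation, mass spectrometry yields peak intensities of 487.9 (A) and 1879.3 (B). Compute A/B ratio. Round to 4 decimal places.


Spectral peak ratio:
Peak A = 487.9 counts
Peak B = 1879.3 counts
Ratio = 487.9 / 1879.3 = 0.2596

0.2596


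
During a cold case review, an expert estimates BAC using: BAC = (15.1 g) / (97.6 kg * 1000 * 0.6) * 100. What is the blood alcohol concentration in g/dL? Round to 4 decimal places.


Applying the Widmark formula:
BAC = (dose_g / (body_wt * 1000 * r)) * 100
Denominator = 97.6 * 1000 * 0.6 = 58560
BAC = (15.1 / 58560) * 100
BAC = 0.0258 g/dL

0.0258


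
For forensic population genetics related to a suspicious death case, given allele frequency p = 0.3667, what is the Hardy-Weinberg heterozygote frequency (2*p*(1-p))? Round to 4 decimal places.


Hardy-Weinberg heterozygote frequency:
q = 1 - p = 1 - 0.3667 = 0.6333
2pq = 2 * 0.3667 * 0.6333 = 0.4645

0.4645


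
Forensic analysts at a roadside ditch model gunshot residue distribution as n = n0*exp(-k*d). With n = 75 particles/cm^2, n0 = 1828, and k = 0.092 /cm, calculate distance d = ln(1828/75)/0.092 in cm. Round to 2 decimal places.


GSR distance calculation:
n0/n = 1828 / 75 = 24.373333
ln(n0/n) = 3.19349
d = 3.19349 / 0.092 = 34.71 cm

34.71


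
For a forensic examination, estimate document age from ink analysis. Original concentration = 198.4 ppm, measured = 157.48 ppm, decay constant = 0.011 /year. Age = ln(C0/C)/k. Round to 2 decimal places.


Document age estimation:
C0/C = 198.4 / 157.48 = 1.259843
ln(C0/C) = 0.230987
t = 0.230987 / 0.011 = 21.00 years

21.00


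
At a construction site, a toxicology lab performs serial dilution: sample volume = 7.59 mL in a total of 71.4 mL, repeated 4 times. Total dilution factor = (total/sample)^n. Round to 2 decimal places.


Dilution factor calculation:
Single dilution = V_total / V_sample = 71.4 / 7.59 ≈ 9.407115
Number of dilutions = 4
Total DF = (71.4 / 7.59)^4 (full precision, rounded at the end) = 7831.15

7831.15


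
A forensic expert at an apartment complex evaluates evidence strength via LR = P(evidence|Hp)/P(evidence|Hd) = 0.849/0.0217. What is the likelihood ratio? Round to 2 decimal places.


Likelihood ratio calculation:
LR = P(E|Hp) / P(E|Hd)
LR = 0.849 / 0.0217
LR = 39.12

39.12


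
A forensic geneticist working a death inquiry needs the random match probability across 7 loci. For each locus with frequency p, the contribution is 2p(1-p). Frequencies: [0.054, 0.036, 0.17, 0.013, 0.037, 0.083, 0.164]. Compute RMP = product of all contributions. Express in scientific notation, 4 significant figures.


Computing RMP for 7 loci:
Locus 1: 2 * 0.054 * 0.946 = 0.102168
Locus 2: 2 * 0.036 * 0.964 = 0.069408
Locus 3: 2 * 0.17 * 0.83 = 0.2822
Locus 4: 2 * 0.013 * 0.987 = 0.025662
Locus 5: 2 * 0.037 * 0.963 = 0.071262
Locus 6: 2 * 0.083 * 0.917 = 0.152222
Locus 7: 2 * 0.164 * 0.836 = 0.274208
RMP = 1.528e-07

1.528e-07


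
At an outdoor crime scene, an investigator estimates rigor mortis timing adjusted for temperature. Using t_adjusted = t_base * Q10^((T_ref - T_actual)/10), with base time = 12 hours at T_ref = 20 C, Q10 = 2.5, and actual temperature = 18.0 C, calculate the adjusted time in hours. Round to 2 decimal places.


Rigor mortis time adjustment:
Exponent = (T_ref - T_actual) / 10 = (20 - 18.0) / 10 = 0.2
Q10 factor = 2.5^0.2 = 1.20112
t_adjusted = 12 * 1.20112 = 14.41 hours

14.41


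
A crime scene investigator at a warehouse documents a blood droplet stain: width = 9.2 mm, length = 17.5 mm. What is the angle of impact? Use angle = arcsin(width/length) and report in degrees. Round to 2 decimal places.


Blood spatter impact angle calculation:
width / length = 9.2 / 17.5 = 0.525714
angle = arcsin(0.525714)
angle = 31.72 degrees

31.72


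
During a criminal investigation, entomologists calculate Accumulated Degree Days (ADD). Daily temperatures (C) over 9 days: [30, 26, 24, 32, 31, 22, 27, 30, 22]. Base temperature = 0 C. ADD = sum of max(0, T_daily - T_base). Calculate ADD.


Computing ADD day by day:
Day 1: max(0, 30 - 0) = 30
Day 2: max(0, 26 - 0) = 26
Day 3: max(0, 24 - 0) = 24
Day 4: max(0, 32 - 0) = 32
Day 5: max(0, 31 - 0) = 31
Day 6: max(0, 22 - 0) = 22
Day 7: max(0, 27 - 0) = 27
Day 8: max(0, 30 - 0) = 30
Day 9: max(0, 22 - 0) = 22
Total ADD = 244

244


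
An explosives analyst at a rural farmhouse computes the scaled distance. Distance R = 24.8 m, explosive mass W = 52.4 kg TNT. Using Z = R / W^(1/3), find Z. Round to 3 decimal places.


Scaled distance calculation:
W^(1/3) = 52.4^(1/3) = 3.742057
Z = R / W^(1/3) = 24.8 / 3.742057
Z = 6.627 m/kg^(1/3)

6.627


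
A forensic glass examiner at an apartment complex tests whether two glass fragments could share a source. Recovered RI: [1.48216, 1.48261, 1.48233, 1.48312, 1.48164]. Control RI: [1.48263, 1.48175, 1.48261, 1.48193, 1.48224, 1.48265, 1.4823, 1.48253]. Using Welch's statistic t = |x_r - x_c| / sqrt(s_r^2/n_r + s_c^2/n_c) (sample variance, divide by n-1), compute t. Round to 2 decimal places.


Welch's t-criterion for glass RI comparison:
Recovered mean = sum / n_r = 7.41186 / 5 = 1.482372
Control mean = sum / n_c = 11.85864 / 8 = 1.48233
Recovered sample variance s_r^2 = 2.9967e-07
Control sample variance s_c^2 = 1.166e-07
Welch SE (unpooled) = sqrt(s_r^2/n_r + s_c^2/n_c) = sqrt(5.9934e-08 + 1.4575e-08) = sqrt(7.4509e-08) = 0.000272963
|mean_r - mean_c| = 4.2e-05
t = 4.2e-05 / 0.000272963 = 0.15

0.15


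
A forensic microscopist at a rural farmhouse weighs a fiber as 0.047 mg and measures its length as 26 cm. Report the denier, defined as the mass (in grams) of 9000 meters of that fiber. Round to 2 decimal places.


Denier calculation:
Mass in grams = 0.047 mg / 1000 = 0.000047 g
Length in meters = 26 cm / 100 = 0.26 m
Linear density = mass / length = 0.000047 / 0.26 = 0.00018077 g/m
Denier = (g/m) * 9000 = 0.00018077 * 9000 = 1.63

1.63


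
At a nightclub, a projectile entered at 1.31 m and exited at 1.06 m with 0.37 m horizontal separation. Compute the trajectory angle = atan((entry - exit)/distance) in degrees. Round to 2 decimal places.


Bullet trajectory angle:
Height difference = 1.31 - 1.06 = 0.25 m
angle = atan(0.25 / 0.37)
angle = atan(0.675676)
angle = 34.05 degrees

34.05


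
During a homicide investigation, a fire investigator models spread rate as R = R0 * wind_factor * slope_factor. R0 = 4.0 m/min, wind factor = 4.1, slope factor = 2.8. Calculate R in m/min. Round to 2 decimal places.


Fire spread rate calculation:
R = R0 * wind_factor * slope_factor
= 4.0 * 4.1 * 2.8
= 16.4 * 2.8
= 45.92 m/min

45.92


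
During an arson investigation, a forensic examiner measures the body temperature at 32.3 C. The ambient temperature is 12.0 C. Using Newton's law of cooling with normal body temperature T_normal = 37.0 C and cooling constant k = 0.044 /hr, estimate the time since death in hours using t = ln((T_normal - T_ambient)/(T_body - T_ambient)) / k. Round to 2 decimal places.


Using Newton's law of cooling:
t = ln((T_normal - T_ambient) / (T_body - T_ambient)) / k
T_normal - T_ambient = 25.0
T_body - T_ambient = 20.3
Ratio = 1.231527
ln(ratio) = 0.208255
t = 0.208255 / 0.044 = 4.73 hours

4.73


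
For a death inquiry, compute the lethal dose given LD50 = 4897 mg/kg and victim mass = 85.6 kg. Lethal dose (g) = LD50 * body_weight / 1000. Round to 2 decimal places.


Lethal dose calculation:
Lethal dose = LD50 * body_weight / 1000
= 4897 * 85.6 / 1000
= 419183.2 / 1000
= 419.18 g

419.18


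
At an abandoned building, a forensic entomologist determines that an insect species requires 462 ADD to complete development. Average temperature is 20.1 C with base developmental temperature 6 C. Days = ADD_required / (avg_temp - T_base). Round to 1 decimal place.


Insect development time:
Effective temperature = avg_temp - T_base = 20.1 - 6 = 14.1 C
Days = ADD / effective_temp = 462 / 14.1 = 32.8 days

32.8


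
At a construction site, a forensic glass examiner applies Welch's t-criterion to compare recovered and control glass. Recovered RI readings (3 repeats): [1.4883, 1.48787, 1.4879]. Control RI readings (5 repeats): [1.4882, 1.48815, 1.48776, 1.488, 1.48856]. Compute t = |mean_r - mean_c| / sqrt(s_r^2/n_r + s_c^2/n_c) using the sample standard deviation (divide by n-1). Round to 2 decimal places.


Welch's t-criterion for glass RI comparison:
Recovered mean = sum / n_r = 4.46407 / 3 = 1.4880233
Control mean = sum / n_c = 7.44067 / 5 = 1.488134
Recovered sample variance s_r^2 = 5.76333e-08
Control sample variance s_c^2 = 8.598e-08
Welch SE (unpooled) = sqrt(s_r^2/n_r + s_c^2/n_c) = sqrt(1.92111e-08 + 1.7196e-08) = sqrt(3.64071e-08) = 0.000190806
|mean_r - mean_c| = 0.000110667
t = 0.000110667 / 0.000190806 = 0.58

0.58


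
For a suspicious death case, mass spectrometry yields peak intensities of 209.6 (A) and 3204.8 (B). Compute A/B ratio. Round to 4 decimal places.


Spectral peak ratio:
Peak A = 209.6 counts
Peak B = 3204.8 counts
Ratio = 209.6 / 3204.8 = 0.0654

0.0654


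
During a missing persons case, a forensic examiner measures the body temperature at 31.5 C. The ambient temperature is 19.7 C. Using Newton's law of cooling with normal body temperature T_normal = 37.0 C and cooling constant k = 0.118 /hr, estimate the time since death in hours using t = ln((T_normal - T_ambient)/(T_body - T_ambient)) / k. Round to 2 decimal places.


Using Newton's law of cooling:
t = ln((T_normal - T_ambient) / (T_body - T_ambient)) / k
T_normal - T_ambient = 17.3
T_body - T_ambient = 11.8
Ratio = 1.466102
ln(ratio) = 0.382607
t = 0.382607 / 0.118 = 3.24 hours

3.24


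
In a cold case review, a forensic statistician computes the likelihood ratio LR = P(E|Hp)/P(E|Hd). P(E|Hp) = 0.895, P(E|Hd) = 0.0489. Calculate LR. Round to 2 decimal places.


Likelihood ratio calculation:
LR = P(E|Hp) / P(E|Hd)
LR = 0.895 / 0.0489
LR = 18.30

18.30


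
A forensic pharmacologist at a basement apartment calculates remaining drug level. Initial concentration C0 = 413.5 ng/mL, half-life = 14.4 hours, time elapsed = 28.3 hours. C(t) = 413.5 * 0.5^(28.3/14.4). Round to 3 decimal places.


Drug concentration decay:
Number of half-lives = t / t_half = 28.3 / 14.4 = 1.965278
Decay factor = 0.5^1.965278 = 0.25608985
C(t) = 413.5 * 0.25608985 = 105.893 ng/mL

105.893


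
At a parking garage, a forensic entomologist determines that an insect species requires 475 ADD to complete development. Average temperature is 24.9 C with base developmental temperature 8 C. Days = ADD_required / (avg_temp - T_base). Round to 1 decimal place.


Insect development time:
Effective temperature = avg_temp - T_base = 24.9 - 8 = 16.9 C
Days = ADD / effective_temp = 475 / 16.9 = 28.1 days

28.1


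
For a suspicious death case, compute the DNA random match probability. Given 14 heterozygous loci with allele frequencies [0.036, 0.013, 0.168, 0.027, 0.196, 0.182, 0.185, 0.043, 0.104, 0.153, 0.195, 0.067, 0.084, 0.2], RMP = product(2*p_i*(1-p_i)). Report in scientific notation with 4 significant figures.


Computing RMP for 14 loci:
Locus 1: 2 * 0.036 * 0.964 = 0.069408
Locus 2: 2 * 0.013 * 0.987 = 0.025662
Locus 3: 2 * 0.168 * 0.832 = 0.279552
Locus 4: 2 * 0.027 * 0.973 = 0.052542
Locus 5: 2 * 0.196 * 0.804 = 0.315168
Locus 6: 2 * 0.182 * 0.818 = 0.297752
Locus 7: 2 * 0.185 * 0.815 = 0.30155
Locus 8: 2 * 0.043 * 0.957 = 0.082302
Locus 9: 2 * 0.104 * 0.896 = 0.186368
Locus 10: 2 * 0.153 * 0.847 = 0.259182
Locus 11: 2 * 0.195 * 0.805 = 0.31395
Locus 12: 2 * 0.067 * 0.933 = 0.125022
Locus 13: 2 * 0.084 * 0.916 = 0.153888
Locus 14: 2 * 0.2 * 0.8 = 0.32
RMP = 5.689e-12

5.689e-12


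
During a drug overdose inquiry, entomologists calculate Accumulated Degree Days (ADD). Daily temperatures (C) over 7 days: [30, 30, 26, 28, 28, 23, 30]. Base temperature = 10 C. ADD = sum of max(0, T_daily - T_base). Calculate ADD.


Computing ADD day by day:
Day 1: max(0, 30 - 10) = 20
Day 2: max(0, 30 - 10) = 20
Day 3: max(0, 26 - 10) = 16
Day 4: max(0, 28 - 10) = 18
Day 5: max(0, 28 - 10) = 18
Day 6: max(0, 23 - 10) = 13
Day 7: max(0, 30 - 10) = 20
Total ADD = 125

125


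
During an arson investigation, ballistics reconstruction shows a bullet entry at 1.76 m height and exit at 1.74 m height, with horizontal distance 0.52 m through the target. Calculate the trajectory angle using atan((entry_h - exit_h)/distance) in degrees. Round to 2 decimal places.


Bullet trajectory angle:
Height difference = 1.76 - 1.74 = 0.02 m
angle = atan(0.02 / 0.52)
angle = atan(0.038462)
angle = 2.20 degrees

2.20


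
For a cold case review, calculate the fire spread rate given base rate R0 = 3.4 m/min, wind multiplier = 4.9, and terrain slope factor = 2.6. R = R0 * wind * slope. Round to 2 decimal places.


Fire spread rate calculation:
R = R0 * wind_factor * slope_factor
= 3.4 * 4.9 * 2.6
= 16.66 * 2.6
= 43.32 m/min

43.32


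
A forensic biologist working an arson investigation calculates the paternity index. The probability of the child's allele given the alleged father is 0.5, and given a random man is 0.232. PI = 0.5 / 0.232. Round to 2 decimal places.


Paternity Index calculation:
PI = P(allele|father) / P(allele|random)
PI = 0.5 / 0.232
PI = 2.16

2.16


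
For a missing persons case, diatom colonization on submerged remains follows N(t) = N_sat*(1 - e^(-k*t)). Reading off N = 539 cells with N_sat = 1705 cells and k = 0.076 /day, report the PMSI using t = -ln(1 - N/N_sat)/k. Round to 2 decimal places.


PMSI from diatom colonization curve:
N / N_sat = 539 / 1705 = 0.316129
1 - N/N_sat = 0.683871
ln(1 - N/N_sat) = -0.379986
t = -ln(1 - N/N_sat) / k = -(-0.379986) / 0.076 = 5.00 days

5.00


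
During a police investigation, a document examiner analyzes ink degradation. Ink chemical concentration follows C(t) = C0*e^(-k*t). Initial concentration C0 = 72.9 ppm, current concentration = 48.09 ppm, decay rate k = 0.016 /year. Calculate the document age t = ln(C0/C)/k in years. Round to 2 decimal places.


Document age estimation:
C0/C = 72.9 / 48.09 = 1.515908
ln(C0/C) = 0.416015
t = 0.416015 / 0.016 = 26.00 years

26.00


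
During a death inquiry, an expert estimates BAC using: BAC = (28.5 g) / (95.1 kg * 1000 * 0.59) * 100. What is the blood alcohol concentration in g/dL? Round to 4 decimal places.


Applying the Widmark formula:
BAC = (dose_g / (body_wt * 1000 * r)) * 100
Denominator = 95.1 * 1000 * 0.59 = 56109
BAC = (28.5 / 56109) * 100
BAC = 0.0508 g/dL

0.0508


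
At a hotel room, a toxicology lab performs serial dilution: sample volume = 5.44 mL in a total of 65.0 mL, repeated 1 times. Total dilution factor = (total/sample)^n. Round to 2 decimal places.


Dilution factor calculation:
Single dilution = V_total / V_sample = 65.0 / 5.44 ≈ 11.948529
Number of dilutions = 1
Total DF = (65.0 / 5.44)^1 (full precision, rounded at the end) = 11.95

11.95


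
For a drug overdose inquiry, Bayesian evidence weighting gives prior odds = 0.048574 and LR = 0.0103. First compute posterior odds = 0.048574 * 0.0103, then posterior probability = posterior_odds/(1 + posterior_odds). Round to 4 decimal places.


Bayesian evidence evaluation:
Posterior odds = prior_odds * LR = 0.048574 * 0.0103 = 0.0005003122
Posterior probability = posterior_odds / (1 + posterior_odds)
= 0.0005003122 / (1 + 0.0005003122)
= 0.0005003122 / 1.0005003122
= 0.0005

0.0005


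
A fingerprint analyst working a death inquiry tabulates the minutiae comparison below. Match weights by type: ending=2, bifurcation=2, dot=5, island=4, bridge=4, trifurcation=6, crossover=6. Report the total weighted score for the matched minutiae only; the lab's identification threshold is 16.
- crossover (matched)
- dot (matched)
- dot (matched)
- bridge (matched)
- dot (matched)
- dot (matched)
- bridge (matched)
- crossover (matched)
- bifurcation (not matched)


Weighted minutiae match score:
  crossover: matched, +6 (running total 6)
  dot: matched, +5 (running total 11)
  dot: matched, +5 (running total 16)
  bridge: matched, +4 (running total 20)
  dot: matched, +5 (running total 25)
  dot: matched, +5 (running total 30)
  bridge: matched, +4 (running total 34)
  crossover: matched, +6 (running total 40)
  bifurcation: not matched, +0
Total score = 40
Threshold = 16; verdict = identification

40


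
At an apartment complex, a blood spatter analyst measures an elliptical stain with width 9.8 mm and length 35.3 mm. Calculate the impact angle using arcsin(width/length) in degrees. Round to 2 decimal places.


Blood spatter impact angle calculation:
width / length = 9.8 / 35.3 = 0.27762
angle = arcsin(0.27762)
angle = 16.12 degrees

16.12


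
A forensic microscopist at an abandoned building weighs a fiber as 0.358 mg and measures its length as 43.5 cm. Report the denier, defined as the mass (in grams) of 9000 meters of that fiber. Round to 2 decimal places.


Denier calculation:
Mass in grams = 0.358 mg / 1000 = 0.000358 g
Length in meters = 43.5 cm / 100 = 0.435 m
Linear density = mass / length = 0.000358 / 0.435 = 0.00082299 g/m
Denier = (g/m) * 9000 = 0.00082299 * 9000 = 7.41

7.41


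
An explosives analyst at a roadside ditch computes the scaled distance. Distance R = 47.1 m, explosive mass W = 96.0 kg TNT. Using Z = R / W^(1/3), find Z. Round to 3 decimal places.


Scaled distance calculation:
W^(1/3) = 96.0^(1/3) = 4.578857
Z = R / W^(1/3) = 47.1 / 4.578857
Z = 10.286 m/kg^(1/3)

10.286


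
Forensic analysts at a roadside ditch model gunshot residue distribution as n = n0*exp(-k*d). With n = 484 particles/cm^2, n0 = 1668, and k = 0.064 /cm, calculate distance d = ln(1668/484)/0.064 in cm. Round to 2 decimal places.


GSR distance calculation:
n0/n = 1668 / 484 = 3.446281
ln(n0/n) = 1.237296
d = 1.237296 / 0.064 = 19.33 cm

19.33


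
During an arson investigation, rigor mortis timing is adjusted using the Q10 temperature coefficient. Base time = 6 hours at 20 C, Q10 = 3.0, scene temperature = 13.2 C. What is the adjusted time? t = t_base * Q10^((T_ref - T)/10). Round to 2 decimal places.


Rigor mortis time adjustment:
Exponent = (T_ref - T_actual) / 10 = (20 - 13.2) / 10 = 0.68
Q10 factor = 3.0^0.68 = 2.11078
t_adjusted = 6 * 2.11078 = 12.66 hours

12.66


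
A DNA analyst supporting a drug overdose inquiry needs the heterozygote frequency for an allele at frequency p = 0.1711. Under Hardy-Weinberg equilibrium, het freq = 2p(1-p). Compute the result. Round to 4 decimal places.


Hardy-Weinberg heterozygote frequency:
q = 1 - p = 1 - 0.1711 = 0.8289
2pq = 2 * 0.1711 * 0.8289 = 0.2836

0.2836


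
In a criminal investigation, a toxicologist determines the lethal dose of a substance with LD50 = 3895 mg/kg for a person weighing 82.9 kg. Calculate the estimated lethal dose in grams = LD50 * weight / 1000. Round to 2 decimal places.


Lethal dose calculation:
Lethal dose = LD50 * body_weight / 1000
= 3895 * 82.9 / 1000
= 322895.5 / 1000
= 322.90 g

322.90


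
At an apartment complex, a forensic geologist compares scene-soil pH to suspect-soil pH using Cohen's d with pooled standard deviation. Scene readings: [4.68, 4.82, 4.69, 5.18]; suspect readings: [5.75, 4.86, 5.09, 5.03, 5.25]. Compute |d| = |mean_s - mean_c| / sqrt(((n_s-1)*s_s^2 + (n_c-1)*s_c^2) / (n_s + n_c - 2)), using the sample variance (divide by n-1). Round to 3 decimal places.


Pooled-variance Cohen's d for soil pH comparison:
Scene mean = 19.37 / 4 = 4.8425
Suspect mean = 25.98 / 5 = 5.196
Scene sample variance s_s^2 = 0.054692
Suspect sample variance s_c^2 = 0.11538
Pooled variance = ((n_s-1)*s_s^2 + (n_c-1)*s_c^2) / (n_s + n_c - 2) = 0.089371
Pooled SD = sqrt(0.089371) = 0.29895
Mean difference = -0.3535
|d| = |-0.3535| / 0.29895 = 1.182

1.182


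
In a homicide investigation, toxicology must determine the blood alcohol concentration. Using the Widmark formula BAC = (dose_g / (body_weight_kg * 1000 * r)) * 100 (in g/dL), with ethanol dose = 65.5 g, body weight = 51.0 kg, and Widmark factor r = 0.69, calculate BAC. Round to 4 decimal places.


Applying the Widmark formula:
BAC = (dose_g / (body_wt * 1000 * r)) * 100
Denominator = 51.0 * 1000 * 0.69 = 35190
BAC = (65.5 / 35190) * 100
BAC = 0.1861 g/dL

0.1861


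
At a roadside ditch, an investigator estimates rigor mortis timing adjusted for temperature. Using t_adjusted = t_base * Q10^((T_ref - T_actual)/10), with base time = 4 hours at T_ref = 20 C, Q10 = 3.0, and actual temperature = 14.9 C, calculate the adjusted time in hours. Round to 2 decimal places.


Rigor mortis time adjustment:
Exponent = (T_ref - T_actual) / 10 = (20 - 14.9) / 10 = 0.51
Q10 factor = 3.0^0.51 = 1.75118
t_adjusted = 4 * 1.75118 = 7.00 hours

7.00


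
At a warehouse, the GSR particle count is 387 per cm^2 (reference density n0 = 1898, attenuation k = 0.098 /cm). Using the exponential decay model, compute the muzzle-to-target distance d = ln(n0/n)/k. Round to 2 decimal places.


GSR distance calculation:
n0/n = 1898 / 387 = 4.904393
ln(n0/n) = 1.590131
d = 1.590131 / 0.098 = 16.23 cm

16.23


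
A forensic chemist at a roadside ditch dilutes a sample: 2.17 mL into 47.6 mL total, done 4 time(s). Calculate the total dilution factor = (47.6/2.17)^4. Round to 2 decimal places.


Dilution factor calculation:
Single dilution = V_total / V_sample = 47.6 / 2.17 ≈ 21.935484
Number of dilutions = 4
Total DF = (47.6 / 2.17)^4 (full precision, rounded at the end) = 231520.19

231520.19


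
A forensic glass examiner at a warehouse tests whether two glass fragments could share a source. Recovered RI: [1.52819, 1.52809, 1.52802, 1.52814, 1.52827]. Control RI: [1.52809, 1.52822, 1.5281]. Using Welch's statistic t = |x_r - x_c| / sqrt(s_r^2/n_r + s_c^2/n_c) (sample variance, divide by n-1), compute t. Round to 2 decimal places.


Welch's t-criterion for glass RI comparison:
Recovered mean = sum / n_r = 7.64071 / 5 = 1.528142
Control mean = sum / n_c = 4.58441 / 3 = 1.5281367
Recovered sample variance s_r^2 = 9.07e-09
Control sample variance s_c^2 = 5.23333e-09
Welch SE (unpooled) = sqrt(s_r^2/n_r + s_c^2/n_c) = sqrt(1.814e-09 + 1.74444e-09) = sqrt(3.55844e-09) = 5.96527e-05
|mean_r - mean_c| = 5.33333e-06
t = 5.33333e-06 / 5.96527e-05 = 0.09

0.09


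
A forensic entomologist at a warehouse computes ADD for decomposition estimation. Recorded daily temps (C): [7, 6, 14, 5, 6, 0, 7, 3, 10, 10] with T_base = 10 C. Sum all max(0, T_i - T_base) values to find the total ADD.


Computing ADD day by day:
Day 1: max(0, 7 - 10) = 0
Day 2: max(0, 6 - 10) = 0
Day 3: max(0, 14 - 10) = 4
Day 4: max(0, 5 - 10) = 0
Day 5: max(0, 6 - 10) = 0
Day 6: max(0, 0 - 10) = 0
Day 7: max(0, 7 - 10) = 0
Day 8: max(0, 3 - 10) = 0
Day 9: max(0, 10 - 10) = 0
Day 10: max(0, 10 - 10) = 0
Total ADD = 4

4


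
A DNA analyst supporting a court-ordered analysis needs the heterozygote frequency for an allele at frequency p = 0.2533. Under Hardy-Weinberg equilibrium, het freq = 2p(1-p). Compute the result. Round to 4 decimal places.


Hardy-Weinberg heterozygote frequency:
q = 1 - p = 1 - 0.2533 = 0.7467
2pq = 2 * 0.2533 * 0.7467 = 0.3783

0.3783


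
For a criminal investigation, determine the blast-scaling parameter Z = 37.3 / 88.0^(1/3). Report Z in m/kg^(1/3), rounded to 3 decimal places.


Scaled distance calculation:
W^(1/3) = 88.0^(1/3) = 4.44796
Z = R / W^(1/3) = 37.3 / 4.44796
Z = 8.386 m/kg^(1/3)

8.386


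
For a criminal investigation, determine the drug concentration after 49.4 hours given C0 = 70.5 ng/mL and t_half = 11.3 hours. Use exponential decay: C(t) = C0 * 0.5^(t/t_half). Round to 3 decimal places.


Drug concentration decay:
Number of half-lives = t / t_half = 49.4 / 11.3 = 4.371681
Decay factor = 0.5^4.371681 = 0.04830509
C(t) = 70.5 * 0.04830509 = 3.406 ng/mL

3.406


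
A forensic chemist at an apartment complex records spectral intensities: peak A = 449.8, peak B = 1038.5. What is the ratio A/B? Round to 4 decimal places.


Spectral peak ratio:
Peak A = 449.8 counts
Peak B = 1038.5 counts
Ratio = 449.8 / 1038.5 = 0.4331

0.4331


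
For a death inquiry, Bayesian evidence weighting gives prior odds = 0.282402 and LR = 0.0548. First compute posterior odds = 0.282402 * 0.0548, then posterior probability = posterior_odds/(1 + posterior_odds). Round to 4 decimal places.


Bayesian evidence evaluation:
Posterior odds = prior_odds * LR = 0.282402 * 0.0548 = 0.01547563
Posterior probability = posterior_odds / (1 + posterior_odds)
= 0.01547563 / (1 + 0.01547563)
= 0.01547563 / 1.01547563
= 0.0152

0.0152


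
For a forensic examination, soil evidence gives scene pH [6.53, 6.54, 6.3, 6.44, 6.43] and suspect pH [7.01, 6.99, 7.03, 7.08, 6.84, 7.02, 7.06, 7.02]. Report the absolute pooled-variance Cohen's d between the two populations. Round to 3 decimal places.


Pooled-variance Cohen's d for soil pH comparison:
Scene mean = 32.24 / 5 = 6.448
Suspect mean = 56.05 / 8 = 7.00625
Scene sample variance s_s^2 = 0.00937
Suspect sample variance s_c^2 = 0.005312
Pooled variance = ((n_s-1)*s_s^2 + (n_c-1)*s_c^2) / (n_s + n_c - 2) = 0.006788
Pooled SD = sqrt(0.006788) = 0.082389
Mean difference = -0.55825
|d| = |-0.55825| / 0.082389 = 6.776

6.776


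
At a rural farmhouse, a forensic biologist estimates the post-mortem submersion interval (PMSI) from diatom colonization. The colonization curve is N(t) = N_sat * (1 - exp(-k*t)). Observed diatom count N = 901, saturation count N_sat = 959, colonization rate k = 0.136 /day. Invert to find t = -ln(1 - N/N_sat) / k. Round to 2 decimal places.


PMSI from diatom colonization curve:
N / N_sat = 901 / 959 = 0.93952
1 - N/N_sat = 0.06048
ln(1 - N/N_sat) = -2.805443
t = -ln(1 - N/N_sat) / k = -(-2.805443) / 0.136 = 20.63 days

20.63


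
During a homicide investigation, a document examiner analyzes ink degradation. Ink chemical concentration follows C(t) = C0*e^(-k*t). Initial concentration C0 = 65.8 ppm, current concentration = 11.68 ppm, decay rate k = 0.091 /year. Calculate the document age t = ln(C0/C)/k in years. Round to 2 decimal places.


Document age estimation:
C0/C = 65.8 / 11.68 = 5.633562
ln(C0/C) = 1.728742
t = 1.728742 / 0.091 = 19.00 years

19.00


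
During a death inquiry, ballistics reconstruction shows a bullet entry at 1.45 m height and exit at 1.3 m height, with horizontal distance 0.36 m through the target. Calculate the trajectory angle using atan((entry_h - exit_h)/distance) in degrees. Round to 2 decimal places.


Bullet trajectory angle:
Height difference = 1.45 - 1.3 = 0.15 m
angle = atan(0.15 / 0.36)
angle = atan(0.416667)
angle = 22.62 degrees

22.62


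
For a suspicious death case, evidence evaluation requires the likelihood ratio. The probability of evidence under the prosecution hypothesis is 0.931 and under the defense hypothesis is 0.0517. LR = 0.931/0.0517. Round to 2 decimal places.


Likelihood ratio calculation:
LR = P(E|Hp) / P(E|Hd)
LR = 0.931 / 0.0517
LR = 18.01

18.01


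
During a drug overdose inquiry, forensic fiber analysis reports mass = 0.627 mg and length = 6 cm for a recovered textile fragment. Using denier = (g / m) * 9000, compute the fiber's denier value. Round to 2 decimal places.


Denier calculation:
Mass in grams = 0.627 mg / 1000 = 0.000627 g
Length in meters = 6 cm / 100 = 0.06 m
Linear density = mass / length = 0.000627 / 0.06 = 0.01045 g/m
Denier = (g/m) * 9000 = 0.01045 * 9000 = 94.05

94.05


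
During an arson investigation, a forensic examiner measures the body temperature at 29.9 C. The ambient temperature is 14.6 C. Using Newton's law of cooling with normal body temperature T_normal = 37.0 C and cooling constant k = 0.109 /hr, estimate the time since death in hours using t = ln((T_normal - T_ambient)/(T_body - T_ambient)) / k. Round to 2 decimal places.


Using Newton's law of cooling:
t = ln((T_normal - T_ambient) / (T_body - T_ambient)) / k
T_normal - T_ambient = 22.4
T_body - T_ambient = 15.3
Ratio = 1.464052
ln(ratio) = 0.381208
t = 0.381208 / 0.109 = 3.50 hours

3.50


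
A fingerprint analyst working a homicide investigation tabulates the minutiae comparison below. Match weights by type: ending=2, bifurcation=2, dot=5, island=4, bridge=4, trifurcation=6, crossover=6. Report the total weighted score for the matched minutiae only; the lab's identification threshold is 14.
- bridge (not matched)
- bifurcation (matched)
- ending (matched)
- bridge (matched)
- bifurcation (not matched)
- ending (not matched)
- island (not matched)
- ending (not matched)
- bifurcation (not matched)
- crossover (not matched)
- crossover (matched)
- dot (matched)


Weighted minutiae match score:
  bridge: not matched, +0
  bifurcation: matched, +2 (running total 2)
  ending: matched, +2 (running total 4)
  bridge: matched, +4 (running total 8)
  bifurcation: not matched, +0
  ending: not matched, +0
  island: not matched, +0
  ending: not matched, +0
  bifurcation: not matched, +0
  crossover: not matched, +0
  crossover: matched, +6 (running total 14)
  dot: matched, +5 (running total 19)
Total score = 19
Threshold = 14; verdict = identification

19


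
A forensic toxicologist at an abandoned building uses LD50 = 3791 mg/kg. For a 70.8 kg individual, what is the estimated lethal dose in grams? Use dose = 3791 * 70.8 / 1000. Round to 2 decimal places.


Lethal dose calculation:
Lethal dose = LD50 * body_weight / 1000
= 3791 * 70.8 / 1000
= 268402.8 / 1000
= 268.40 g

268.40


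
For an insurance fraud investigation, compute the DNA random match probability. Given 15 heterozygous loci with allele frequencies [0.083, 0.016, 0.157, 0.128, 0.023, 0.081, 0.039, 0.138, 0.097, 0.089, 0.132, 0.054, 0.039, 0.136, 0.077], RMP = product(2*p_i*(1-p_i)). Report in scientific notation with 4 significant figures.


Computing RMP for 15 loci:
Locus 1: 2 * 0.083 * 0.917 = 0.152222
Locus 2: 2 * 0.016 * 0.984 = 0.031488
Locus 3: 2 * 0.157 * 0.843 = 0.264702
Locus 4: 2 * 0.128 * 0.872 = 0.223232
Locus 5: 2 * 0.023 * 0.977 = 0.044942
Locus 6: 2 * 0.081 * 0.919 = 0.148878
Locus 7: 2 * 0.039 * 0.961 = 0.074958
Locus 8: 2 * 0.138 * 0.862 = 0.237912
Locus 9: 2 * 0.097 * 0.903 = 0.175182
Locus 10: 2 * 0.089 * 0.911 = 0.162158
Locus 11: 2 * 0.132 * 0.868 = 0.229152
Locus 12: 2 * 0.054 * 0.946 = 0.102168
Locus 13: 2 * 0.039 * 0.961 = 0.074958
Locus 14: 2 * 0.136 * 0.864 = 0.235008
Locus 15: 2 * 0.077 * 0.923 = 0.142142
RMP = 5.628e-14

5.628e-14


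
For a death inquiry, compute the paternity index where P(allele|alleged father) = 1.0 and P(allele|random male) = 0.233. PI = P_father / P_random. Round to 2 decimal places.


Paternity Index calculation:
PI = P(allele|father) / P(allele|random)
PI = 1.0 / 0.233
PI = 4.29

4.29


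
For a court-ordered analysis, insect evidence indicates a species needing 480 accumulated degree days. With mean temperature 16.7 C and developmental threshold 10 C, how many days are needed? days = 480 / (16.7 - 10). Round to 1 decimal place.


Insect development time:
Effective temperature = avg_temp - T_base = 16.7 - 10 = 6.7 C
Days = ADD / effective_temp = 480 / 6.7 = 71.6 days

71.6


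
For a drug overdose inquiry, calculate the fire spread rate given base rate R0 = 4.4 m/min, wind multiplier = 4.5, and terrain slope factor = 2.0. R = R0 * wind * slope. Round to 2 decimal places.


Fire spread rate calculation:
R = R0 * wind_factor * slope_factor
= 4.4 * 4.5 * 2.0
= 19.8 * 2.0
= 39.60 m/min

39.60


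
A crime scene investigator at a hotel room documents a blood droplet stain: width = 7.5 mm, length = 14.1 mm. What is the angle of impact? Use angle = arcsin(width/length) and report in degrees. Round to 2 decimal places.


Blood spatter impact angle calculation:
width / length = 7.5 / 14.1 = 0.531915
angle = arcsin(0.531915)
angle = 32.13 degrees

32.13


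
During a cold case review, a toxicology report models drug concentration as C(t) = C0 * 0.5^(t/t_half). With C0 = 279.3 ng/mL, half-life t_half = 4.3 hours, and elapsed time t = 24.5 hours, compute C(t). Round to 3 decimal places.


Drug concentration decay:
Number of half-lives = t / t_half = 24.5 / 4.3 = 5.697674
Decay factor = 0.5^5.697674 = 0.01926767
C(t) = 279.3 * 0.01926767 = 5.381 ng/mL

5.381


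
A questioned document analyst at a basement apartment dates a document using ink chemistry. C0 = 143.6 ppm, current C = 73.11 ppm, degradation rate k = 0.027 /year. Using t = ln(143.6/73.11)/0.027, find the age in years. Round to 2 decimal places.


Document age estimation:
C0/C = 143.6 / 73.11 = 1.964164
ln(C0/C) = 0.675067
t = 0.675067 / 0.027 = 25.00 years

25.00


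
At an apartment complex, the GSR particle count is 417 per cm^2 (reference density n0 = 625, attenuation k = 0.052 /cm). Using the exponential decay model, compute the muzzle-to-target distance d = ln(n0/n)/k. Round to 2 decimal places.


GSR distance calculation:
n0/n = 625 / 417 = 1.498801
ln(n0/n) = 0.404665
d = 0.404665 / 0.052 = 7.78 cm

7.78


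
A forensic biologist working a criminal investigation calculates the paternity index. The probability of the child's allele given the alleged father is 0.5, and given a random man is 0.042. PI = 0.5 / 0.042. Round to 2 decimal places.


Paternity Index calculation:
PI = P(allele|father) / P(allele|random)
PI = 0.5 / 0.042
PI = 11.90

11.90


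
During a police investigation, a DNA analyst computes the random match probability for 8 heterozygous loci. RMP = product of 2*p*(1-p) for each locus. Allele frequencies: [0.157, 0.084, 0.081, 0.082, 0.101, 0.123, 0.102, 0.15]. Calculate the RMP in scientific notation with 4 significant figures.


Computing RMP for 8 loci:
Locus 1: 2 * 0.157 * 0.843 = 0.264702
Locus 2: 2 * 0.084 * 0.916 = 0.153888
Locus 3: 2 * 0.081 * 0.919 = 0.148878
Locus 4: 2 * 0.082 * 0.918 = 0.150552
Locus 5: 2 * 0.101 * 0.899 = 0.181598
Locus 6: 2 * 0.123 * 0.877 = 0.215742
Locus 7: 2 * 0.102 * 0.898 = 0.183192
Locus 8: 2 * 0.15 * 0.85 = 0.255
RMP = 1.671e-06

1.671e-06


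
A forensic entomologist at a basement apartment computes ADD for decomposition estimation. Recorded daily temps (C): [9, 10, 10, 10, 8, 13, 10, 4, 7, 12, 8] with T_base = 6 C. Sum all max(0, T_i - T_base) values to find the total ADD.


Computing ADD day by day:
Day 1: max(0, 9 - 6) = 3
Day 2: max(0, 10 - 6) = 4
Day 3: max(0, 10 - 6) = 4
Day 4: max(0, 10 - 6) = 4
Day 5: max(0, 8 - 6) = 2
Day 6: max(0, 13 - 6) = 7
Day 7: max(0, 10 - 6) = 4
Day 8: max(0, 4 - 6) = 0
Day 9: max(0, 7 - 6) = 1
Day 10: max(0, 12 - 6) = 6
Day 11: max(0, 8 - 6) = 2
Total ADD = 37

37


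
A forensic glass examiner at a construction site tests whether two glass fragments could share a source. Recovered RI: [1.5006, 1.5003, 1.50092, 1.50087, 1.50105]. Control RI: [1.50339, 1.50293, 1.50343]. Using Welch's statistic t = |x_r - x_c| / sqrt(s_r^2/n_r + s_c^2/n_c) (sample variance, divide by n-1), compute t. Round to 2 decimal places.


Welch's t-criterion for glass RI comparison:
Recovered mean = sum / n_r = 7.50374 / 5 = 1.500748
Control mean = sum / n_c = 4.50975 / 3 = 1.50325
Recovered sample variance s_r^2 = 8.957e-08
Control sample variance s_c^2 = 7.72e-08
Welch SE (unpooled) = sqrt(s_r^2/n_r + s_c^2/n_c) = sqrt(1.7914e-08 + 2.57333e-08) = sqrt(4.36473e-08) = 0.000208919
|mean_r - mean_c| = 0.002502
t = 0.002502 / 0.000208919 = 11.98

11.98
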